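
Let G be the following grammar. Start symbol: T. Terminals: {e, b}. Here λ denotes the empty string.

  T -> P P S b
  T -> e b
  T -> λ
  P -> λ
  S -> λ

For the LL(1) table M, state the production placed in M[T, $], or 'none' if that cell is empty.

FIRST(P) = {λ}
FIRST(S) = {λ}
FIRST(T) = {λ, b, e}  (via P P S b)
FOLLOW(T) includes $ since T is the start symbol.
FOLLOW(T): T appears on no right-hand side. Thus FOLLOW(T) = {$}.
For T -> P P S b: FIRST(P P S b) = {b}, so it goes in M[T, t] for t ∈ {b}.
For T -> e b: FIRST(e b) = {e}, so it goes in M[T, t] for t ∈ {e}.
For T -> λ: FIRST(λ) = {λ}, so it goes in M[T, t] for t ∈ {}; since λ ∈ FIRST, also for every t ∈ FOLLOW(T) = {$}.

T -> λ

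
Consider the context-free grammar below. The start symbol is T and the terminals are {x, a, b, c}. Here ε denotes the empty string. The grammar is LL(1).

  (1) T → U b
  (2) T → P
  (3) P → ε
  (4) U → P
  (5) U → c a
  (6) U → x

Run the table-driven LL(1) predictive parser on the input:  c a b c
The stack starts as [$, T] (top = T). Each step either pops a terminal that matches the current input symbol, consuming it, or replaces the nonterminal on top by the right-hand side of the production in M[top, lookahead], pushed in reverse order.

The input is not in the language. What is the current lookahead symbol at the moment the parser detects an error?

c

     Stack    Input      Action
  1  $ T      c a b c $  expand T → U b
  2  $ b U    c a b c $  expand U → c a
  3  $ b a c  c a b c $  match c
  4  $ b a    a b c $    match a
  5  $ b      b c $      match b
  6  $        c $        error: stack empty but input remains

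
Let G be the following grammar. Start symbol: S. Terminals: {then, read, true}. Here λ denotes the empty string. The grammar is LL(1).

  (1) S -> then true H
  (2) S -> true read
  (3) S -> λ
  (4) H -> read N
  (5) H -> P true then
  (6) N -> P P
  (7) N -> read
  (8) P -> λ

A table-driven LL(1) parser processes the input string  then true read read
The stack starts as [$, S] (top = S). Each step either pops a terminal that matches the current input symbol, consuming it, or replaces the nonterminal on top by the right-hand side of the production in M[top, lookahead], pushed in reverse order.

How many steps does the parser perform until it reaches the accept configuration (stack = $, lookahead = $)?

     Stack          Input                  Action
  1  $ S            then true read read $  expand S -> then true H
  2  $ H true then  then true read read $  match then
  3  $ H true       true read read $       match true
  4  $ H            read read $            expand H -> read N
  5  $ N read       read read $            match read
  6  $ N            read $                 expand N -> read
  7  $ read         read $                 match read
Accept reached after 7 steps.

7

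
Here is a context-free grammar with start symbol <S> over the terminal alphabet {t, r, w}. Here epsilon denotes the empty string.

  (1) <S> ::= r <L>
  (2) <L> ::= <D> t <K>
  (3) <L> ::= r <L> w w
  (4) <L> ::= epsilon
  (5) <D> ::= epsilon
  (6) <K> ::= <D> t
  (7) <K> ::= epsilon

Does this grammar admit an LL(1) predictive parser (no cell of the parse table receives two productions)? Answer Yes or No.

Yes

FIRST(<S>) = {r}
FIRST(<L>) = {epsilon, r, t}
FIRST(<D>) = {epsilon}
FIRST(<K>) = {epsilon, t}
FOLLOW(<S>) = {$}
FOLLOW(<L>) = {$, w}
FOLLOW(<D>) = {t}
FOLLOW(<K>) = {$, w}
Each cell of M receives at most one production.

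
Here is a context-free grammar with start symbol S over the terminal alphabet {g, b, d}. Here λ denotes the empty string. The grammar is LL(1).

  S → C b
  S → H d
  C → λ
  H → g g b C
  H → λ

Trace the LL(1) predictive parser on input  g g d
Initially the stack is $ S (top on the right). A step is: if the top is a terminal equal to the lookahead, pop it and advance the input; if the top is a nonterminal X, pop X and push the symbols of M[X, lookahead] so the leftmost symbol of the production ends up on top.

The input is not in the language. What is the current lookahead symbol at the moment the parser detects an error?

d

     Stack        Input    Action
  1  $ S          g g d $  expand S → H d
  2  $ d H        g g d $  expand H → g g b C
  3  $ d C b g g  g g d $  match g
  4  $ d C b g    g d $    match g
  5  $ d C b      d $      error: top is terminal b but lookahead is d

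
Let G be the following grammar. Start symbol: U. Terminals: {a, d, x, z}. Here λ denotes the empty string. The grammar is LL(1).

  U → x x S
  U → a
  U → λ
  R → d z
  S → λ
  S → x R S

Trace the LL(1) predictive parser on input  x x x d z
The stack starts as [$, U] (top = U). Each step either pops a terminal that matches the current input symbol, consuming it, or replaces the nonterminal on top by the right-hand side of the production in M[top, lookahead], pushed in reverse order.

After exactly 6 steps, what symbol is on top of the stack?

     Stack    Input        Action
  1  $ U      x x x d z $  expand U → x x S
  2  $ S x x  x x x d z $  match x
  3  $ S x    x x d z $    match x
  4  $ S      x d z $      expand S → x R S
  5  $ S R x  x d z $      match x
  6  $ S R    d z $        expand R → d z
Stack after step 6: $ S z d (top = d).

d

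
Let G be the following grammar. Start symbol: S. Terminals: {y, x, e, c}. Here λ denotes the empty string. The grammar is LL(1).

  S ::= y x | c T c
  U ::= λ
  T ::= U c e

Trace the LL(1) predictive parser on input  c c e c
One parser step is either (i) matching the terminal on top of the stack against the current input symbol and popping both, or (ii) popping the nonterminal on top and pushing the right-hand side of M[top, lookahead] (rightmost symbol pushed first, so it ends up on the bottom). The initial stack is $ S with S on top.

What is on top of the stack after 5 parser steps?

e

     Stack      Input      Action
  1  $ S        c c e c $  expand S ::= c T c
  2  $ c T c    c c e c $  match c
  3  $ c T      c e c $    expand T ::= U c e
  4  $ c e c U  c e c $    expand U ::= λ
  5  $ c e c    c e c $    match c
Stack after step 5: $ c e (top = e).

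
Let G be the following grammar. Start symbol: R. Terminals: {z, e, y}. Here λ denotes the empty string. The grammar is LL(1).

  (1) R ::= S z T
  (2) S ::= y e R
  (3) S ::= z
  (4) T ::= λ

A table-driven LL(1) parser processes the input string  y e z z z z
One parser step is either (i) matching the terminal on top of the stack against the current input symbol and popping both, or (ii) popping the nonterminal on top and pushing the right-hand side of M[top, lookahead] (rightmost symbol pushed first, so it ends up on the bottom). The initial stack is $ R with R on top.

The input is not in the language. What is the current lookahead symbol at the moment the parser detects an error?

z

      Stack        Input          Action
   1  $ R          y e z z z z $  expand R ::= S z T
   2  $ T z S      y e z z z z $  expand S ::= y e R
   3  $ T z R e y  y e z z z z $  match y
   4  $ T z R e    e z z z z $    match e
   5  $ T z R      z z z z $      expand R ::= S z T
   6  $ T z T z S  z z z z $      expand S ::= z
   7  $ T z T z z  z z z z $      match z
   8  $ T z T z    z z z $        match z
   9  $ T z T      z z $          expand T ::= λ
  10  $ T z        z z $          match z
  11  $ T          z $            expand T ::= λ
  12  $            z $            error: stack empty but input remains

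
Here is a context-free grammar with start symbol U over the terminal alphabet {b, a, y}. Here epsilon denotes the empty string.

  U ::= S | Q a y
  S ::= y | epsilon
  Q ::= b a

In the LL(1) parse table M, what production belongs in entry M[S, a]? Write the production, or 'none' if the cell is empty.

FIRST(S) = {epsilon, y}
FIRST(Q) = {b}
FIRST(U) = {epsilon, b, y}  (via S, Q a y)
FOLLOW(U) includes $ since U is the start symbol.
FOLLOW(U): U appears on no right-hand side. Thus FOLLOW(U) = {$}.
FOLLOW(S): in U::=S, the suffix after S is empty, so FOLLOW(S) ⊇ FOLLOW(U) = {$}. Thus FOLLOW(S) = {$}.
For S ::= y: FIRST(y) = {y}, so it goes in M[S, t] for t ∈ {y}.
For S ::= epsilon: FIRST(epsilon) = {epsilon}, so it goes in M[S, t] for t ∈ {}; since epsilon ∈ FIRST, also for every t ∈ FOLLOW(S) = {$}.
None of these place a production in M[S, a].

none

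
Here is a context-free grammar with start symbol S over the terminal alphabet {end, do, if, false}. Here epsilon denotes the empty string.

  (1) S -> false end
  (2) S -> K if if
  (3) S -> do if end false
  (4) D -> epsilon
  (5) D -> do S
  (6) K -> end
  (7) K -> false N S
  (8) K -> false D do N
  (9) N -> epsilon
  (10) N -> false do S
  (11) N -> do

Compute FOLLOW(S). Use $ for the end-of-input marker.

{$, do, end, false, if}

FIRST(D): from D->epsilon we get {epsilon}; from D->do S we get {do}. So FIRST(D) = {epsilon, do}.
FIRST(K): from K->end we get {end}; from K->false N S we get {false}; from K->false D do N we get {false}. So FIRST(K) = {end, false}.
FIRST(N): from N->epsilon we get {epsilon}; from N->false do S we get {false}; from N->do we get {do}. So FIRST(N) = {epsilon, do, false}.
FIRST(S): from S->false end we get {false}; from S->K if if we get {end, false}; from S->do if end false we get {do}. So FIRST(S) = {do, end, false}.
FOLLOW(S) includes $ since S is the start symbol.
FOLLOW(D): in K->false D do N, D is followed by do N with FIRST {do}. Thus FOLLOW(D) = {do}.
FOLLOW(K): in S->K if if, K is followed by if if with FIRST {if}. Thus FOLLOW(K) = {if}.
FOLLOW(N): in K->false N S, N is followed by S with FIRST {do, end, false}; in K->false D do N, the suffix after N is empty, so FOLLOW(N) ⊇ FOLLOW(K) = {if}. Thus FOLLOW(N) = {do, end, false, if}.
FOLLOW(S): in D->do S, the suffix after S is empty, so FOLLOW(S) ⊇ FOLLOW(D) = {do}; in K->false N S, the suffix after S is empty, so FOLLOW(S) ⊇ FOLLOW(K) = {if}; in N->false do S, the suffix after S is empty, so FOLLOW(S) ⊇ FOLLOW(N) = {do, end, false, if}. Thus FOLLOW(S) = {$, do, end, false, if}.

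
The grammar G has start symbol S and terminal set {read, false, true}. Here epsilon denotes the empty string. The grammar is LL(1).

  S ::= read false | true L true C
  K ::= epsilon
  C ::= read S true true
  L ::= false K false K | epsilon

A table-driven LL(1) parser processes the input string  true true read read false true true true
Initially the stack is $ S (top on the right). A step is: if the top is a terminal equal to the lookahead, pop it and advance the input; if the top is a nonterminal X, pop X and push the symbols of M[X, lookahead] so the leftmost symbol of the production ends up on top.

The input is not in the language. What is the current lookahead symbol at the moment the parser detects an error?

      Stack                   Input                                       Action
   1  $ S                     true true read read false true true true $  expand S ::= true L true C
   2  $ C true L true         true true read read false true true true $  match true
   3  $ C true L              true read read false true true true $       expand L ::= epsilon
   4  $ C true                true read read false true true true $       match true
   5  $ C                     read read false true true true $            expand C ::= read S true true
   6  $ true true S read      read read false true true true $            match read
   7  $ true true S           read false true true true $                 expand S ::= read false
   8  $ true true false read  read false true true true $                 match read
   9  $ true true false       false true true true $                      match false
  10  $ true true             true true true $                            match true
  11  $ true                  true true $                                 match true
  12  $                       true $                                      error: stack empty but input remains

true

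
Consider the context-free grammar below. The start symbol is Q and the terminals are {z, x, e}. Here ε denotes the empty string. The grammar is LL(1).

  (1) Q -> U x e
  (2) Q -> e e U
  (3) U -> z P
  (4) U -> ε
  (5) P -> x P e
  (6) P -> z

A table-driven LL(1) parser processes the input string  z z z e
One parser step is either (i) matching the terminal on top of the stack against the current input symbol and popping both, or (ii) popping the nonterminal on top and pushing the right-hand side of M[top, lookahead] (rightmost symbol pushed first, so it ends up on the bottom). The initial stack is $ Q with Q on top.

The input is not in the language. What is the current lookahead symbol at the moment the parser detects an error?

step 1: stack=$ Q  input=z z z e $  — expand Q -> U x e
step 2: stack=$ e x U  input=z z z e $  — expand U -> z P
step 3: stack=$ e x P z  input=z z z e $  — match z
step 4: stack=$ e x P  input=z z e $  — expand P -> z
step 5: stack=$ e x z  input=z z e $  — match z
step 6: stack=$ e x  input=z e $  — error: top is terminal x but lookahead is z

z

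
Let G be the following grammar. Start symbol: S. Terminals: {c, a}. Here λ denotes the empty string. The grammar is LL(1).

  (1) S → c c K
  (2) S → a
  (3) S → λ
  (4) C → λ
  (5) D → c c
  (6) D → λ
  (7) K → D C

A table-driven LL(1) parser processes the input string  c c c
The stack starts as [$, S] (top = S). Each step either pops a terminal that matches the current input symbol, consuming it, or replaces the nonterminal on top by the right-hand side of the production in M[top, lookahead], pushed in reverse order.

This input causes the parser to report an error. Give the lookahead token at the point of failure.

step 1: stack=$ S  input=c c c $  — expand S → c c K
step 2: stack=$ K c c  input=c c c $  — match c
step 3: stack=$ K c  input=c c $  — match c
step 4: stack=$ K  input=c $  — expand K → D C
step 5: stack=$ C D  input=c $  — expand D → c c
step 6: stack=$ C c c  input=c $  — match c
step 7: stack=$ C c  input=$  — error: top is terminal c but lookahead is $

$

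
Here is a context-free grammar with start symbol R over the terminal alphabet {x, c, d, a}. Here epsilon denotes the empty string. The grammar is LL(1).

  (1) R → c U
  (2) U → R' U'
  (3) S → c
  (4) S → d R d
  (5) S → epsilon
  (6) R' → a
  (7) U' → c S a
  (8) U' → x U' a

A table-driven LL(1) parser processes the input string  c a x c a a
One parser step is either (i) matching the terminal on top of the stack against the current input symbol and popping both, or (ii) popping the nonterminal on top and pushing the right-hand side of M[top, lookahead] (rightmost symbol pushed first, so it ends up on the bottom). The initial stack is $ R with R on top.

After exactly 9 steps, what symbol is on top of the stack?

     Stack      Input          Action
  1  $ R        c a x c a a $  expand R → c U
  2  $ U c      c a x c a a $  match c
  3  $ U        a x c a a $    expand U → R' U'
  4  $ U' R'    a x c a a $    expand R' → a
  5  $ U' a     a x c a a $    match a
  6  $ U'       x c a a $      expand U' → x U' a
  7  $ a U' x   x c a a $      match x
  8  $ a U'     c a a $        expand U' → c S a
  9  $ a a S c  c a a $        match c
Stack after step 9: $ a a S (top = S).

S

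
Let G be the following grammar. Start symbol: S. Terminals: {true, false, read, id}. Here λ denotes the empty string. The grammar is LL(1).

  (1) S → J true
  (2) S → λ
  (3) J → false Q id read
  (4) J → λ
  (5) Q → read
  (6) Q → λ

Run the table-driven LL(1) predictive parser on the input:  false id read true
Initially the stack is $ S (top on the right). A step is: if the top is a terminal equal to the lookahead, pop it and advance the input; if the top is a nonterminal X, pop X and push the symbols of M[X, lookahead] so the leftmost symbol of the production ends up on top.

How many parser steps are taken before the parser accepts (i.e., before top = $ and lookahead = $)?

7

     Stack                   Input                 Action
  1  $ S                     false id read true $  expand S → J true
  2  $ true J                false id read true $  expand J → false Q id read
  3  $ true read id Q false  false id read true $  match false
  4  $ true read id Q        id read true $        expand Q → λ
  5  $ true read id          id read true $        match id
  6  $ true read             read true $           match read
  7  $ true                  true $                match true
Accept reached after 7 steps.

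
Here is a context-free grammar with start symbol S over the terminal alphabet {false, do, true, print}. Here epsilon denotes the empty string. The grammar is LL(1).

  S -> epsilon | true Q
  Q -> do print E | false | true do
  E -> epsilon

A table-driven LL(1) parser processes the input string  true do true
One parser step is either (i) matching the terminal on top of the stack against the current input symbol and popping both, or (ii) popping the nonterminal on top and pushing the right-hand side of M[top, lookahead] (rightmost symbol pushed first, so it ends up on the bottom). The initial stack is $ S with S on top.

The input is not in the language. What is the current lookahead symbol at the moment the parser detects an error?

true

     Stack         Input           Action
  1  $ S           true do true $  expand S -> true Q
  2  $ Q true      true do true $  match true
  3  $ Q           do true $       expand Q -> do print E
  4  $ E print do  do true $       match do
  5  $ E print     true $          error: top is terminal print but lookahead is true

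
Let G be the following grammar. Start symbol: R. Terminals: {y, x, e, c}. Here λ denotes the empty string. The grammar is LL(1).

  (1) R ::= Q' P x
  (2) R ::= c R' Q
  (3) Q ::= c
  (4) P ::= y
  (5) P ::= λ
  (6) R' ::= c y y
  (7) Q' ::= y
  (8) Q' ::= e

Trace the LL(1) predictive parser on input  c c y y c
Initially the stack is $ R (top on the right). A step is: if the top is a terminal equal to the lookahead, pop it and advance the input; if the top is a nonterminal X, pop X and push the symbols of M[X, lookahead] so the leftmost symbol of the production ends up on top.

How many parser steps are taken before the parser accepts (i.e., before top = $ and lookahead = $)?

step 1: stack=$ R  input=c c y y c $  — expand R ::= c R' Q
step 2: stack=$ Q R' c  input=c c y y c $  — match c
step 3: stack=$ Q R'  input=c y y c $  — expand R' ::= c y y
step 4: stack=$ Q y y c  input=c y y c $  — match c
step 5: stack=$ Q y y  input=y y c $  — match y
step 6: stack=$ Q y  input=y c $  — match y
step 7: stack=$ Q  input=c $  — expand Q ::= c
step 8: stack=$ c  input=c $  — match c
Accept reached after 8 steps.

8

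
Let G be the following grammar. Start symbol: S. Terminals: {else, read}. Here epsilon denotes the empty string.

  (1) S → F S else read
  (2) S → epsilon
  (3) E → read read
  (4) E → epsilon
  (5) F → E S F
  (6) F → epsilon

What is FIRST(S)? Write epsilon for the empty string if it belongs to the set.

{epsilon, else, read}

FIRST(E): from E→read read we get {read}; from E→epsilon we get {epsilon}. So FIRST(E) = {epsilon, read}.
FIRST(S): from S→F S else read we get {else, read}; from S→epsilon we get {epsilon}. So FIRST(S) = {epsilon, else, read}.
FIRST(F): from F→E S F we get {epsilon, else, read}; from F→epsilon we get {epsilon}. So FIRST(F) = {epsilon, else, read}.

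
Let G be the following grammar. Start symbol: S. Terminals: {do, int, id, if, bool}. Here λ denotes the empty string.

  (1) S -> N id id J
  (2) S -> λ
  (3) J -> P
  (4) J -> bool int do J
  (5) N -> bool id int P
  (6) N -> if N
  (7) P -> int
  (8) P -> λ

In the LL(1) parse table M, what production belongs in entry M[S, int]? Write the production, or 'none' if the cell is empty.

FIRST(N): from N->bool id int P we get {bool}; from N->if N we get {if}. So FIRST(N) = {bool, if}.
FIRST(P): from P->int we get {int}; from P->λ we get {λ}. So FIRST(P) = {λ, int}.
FIRST(S): from S->N id id J we get {bool, if}; from S->λ we get {λ}. So FIRST(S) = {λ, bool, if}.
FIRST(J): from J->P we get {λ, int}; from J->bool int do J we get {bool}. So FIRST(J) = {λ, bool, int}.
FOLLOW(S) includes $ since S is the start symbol.
FOLLOW(S): S appears on no right-hand side. Thus FOLLOW(S) = {$}.
For S -> N id id J: FIRST(N id id J) = {bool, if}, so it goes in M[S, t] for t ∈ {bool, if}.
For S -> λ: FIRST(λ) = {λ}, so it goes in M[S, t] for t ∈ {}; since λ ∈ FIRST, also for every t ∈ FOLLOW(S) = {$}.
None of these place a production in M[S, int].

none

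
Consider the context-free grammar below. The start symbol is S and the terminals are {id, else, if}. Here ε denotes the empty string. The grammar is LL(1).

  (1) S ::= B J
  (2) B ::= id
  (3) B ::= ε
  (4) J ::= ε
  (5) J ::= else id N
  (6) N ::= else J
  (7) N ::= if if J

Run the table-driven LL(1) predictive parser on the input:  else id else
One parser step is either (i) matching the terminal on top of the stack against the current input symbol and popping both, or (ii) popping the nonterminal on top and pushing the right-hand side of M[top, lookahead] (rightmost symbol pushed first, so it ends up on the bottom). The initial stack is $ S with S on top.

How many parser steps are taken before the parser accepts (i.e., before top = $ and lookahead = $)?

8

     Stack        Input           Action
  1  $ S          else id else $  expand S ::= B J
  2  $ J B        else id else $  expand B ::= ε
  3  $ J          else id else $  expand J ::= else id N
  4  $ N id else  else id else $  match else
  5  $ N id       id else $       match id
  6  $ N          else $          expand N ::= else J
  7  $ J else     else $          match else
  8  $ J          $               expand J ::= ε
Accept reached after 8 steps.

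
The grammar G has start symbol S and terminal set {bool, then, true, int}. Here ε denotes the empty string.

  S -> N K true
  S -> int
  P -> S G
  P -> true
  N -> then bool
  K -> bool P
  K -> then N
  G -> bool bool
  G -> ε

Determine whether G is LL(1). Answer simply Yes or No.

Yes

FIRST(S) = {int, then}
FIRST(P) = {int, then, true}
FIRST(N) = {then}
FIRST(K) = {bool, then}
FIRST(G) = {ε, bool}
FOLLOW(S) = {$, bool, true}
FOLLOW(P) = {true}
FOLLOW(N) = {bool, then, true}
FOLLOW(K) = {true}
FOLLOW(G) = {true}
Each cell of M receives at most one production.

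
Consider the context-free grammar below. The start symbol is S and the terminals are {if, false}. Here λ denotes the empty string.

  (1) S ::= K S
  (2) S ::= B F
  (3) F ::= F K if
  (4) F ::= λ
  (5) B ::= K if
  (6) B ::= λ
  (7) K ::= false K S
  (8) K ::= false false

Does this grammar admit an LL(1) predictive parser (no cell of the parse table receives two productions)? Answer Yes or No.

FIRST(S) = {λ, false}
FIRST(F) = {λ, false}
FIRST(B) = {λ, false}
FIRST(K) = {false}
FOLLOW(S) = {$, false, if}
FOLLOW(F) = {$, false, if}
FOLLOW(B) = {$, false, if}
FOLLOW(K) = {$, false, if}
Cell M[B, false] receives both B ::= K if and B ::= λ — the grammar is not LL(1).

No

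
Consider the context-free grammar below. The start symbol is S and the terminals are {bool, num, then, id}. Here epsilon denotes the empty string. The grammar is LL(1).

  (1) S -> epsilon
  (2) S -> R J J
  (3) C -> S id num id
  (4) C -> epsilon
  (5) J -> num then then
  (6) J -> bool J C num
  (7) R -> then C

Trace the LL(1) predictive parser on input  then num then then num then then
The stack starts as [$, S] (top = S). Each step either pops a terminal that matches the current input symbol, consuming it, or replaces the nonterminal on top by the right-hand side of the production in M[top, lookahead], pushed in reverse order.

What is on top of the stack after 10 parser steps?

step 1: stack=$ S  input=then num then then num then then $  — expand S -> R J J
step 2: stack=$ J J R  input=then num then then num then then $  — expand R -> then C
step 3: stack=$ J J C then  input=then num then then num then then $  — match then
step 4: stack=$ J J C  input=num then then num then then $  — expand C -> epsilon
step 5: stack=$ J J  input=num then then num then then $  — expand J -> num then then
step 6: stack=$ J then then num  input=num then then num then then $  — match num
step 7: stack=$ J then then  input=then then num then then $  — match then
step 8: stack=$ J then  input=then num then then $  — match then
step 9: stack=$ J  input=num then then $  — expand J -> num then then
step 10: stack=$ then then num  input=num then then $  — match num
Stack after step 10: $ then then (top = then).

then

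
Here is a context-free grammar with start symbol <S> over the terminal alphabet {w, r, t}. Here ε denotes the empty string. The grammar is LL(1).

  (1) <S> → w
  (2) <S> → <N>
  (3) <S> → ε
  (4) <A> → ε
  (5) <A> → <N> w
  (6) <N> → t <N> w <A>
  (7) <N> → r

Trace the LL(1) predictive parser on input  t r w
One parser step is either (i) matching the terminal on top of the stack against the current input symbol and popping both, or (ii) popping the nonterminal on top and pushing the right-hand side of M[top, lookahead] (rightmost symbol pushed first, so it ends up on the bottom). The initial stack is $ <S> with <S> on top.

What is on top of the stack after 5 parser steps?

step 1: stack=$ <S>  input=t r w $  — expand <S> → <N>
step 2: stack=$ <N>  input=t r w $  — expand <N> → t <N> w <A>
step 3: stack=$ <A> w <N> t  input=t r w $  — match t
step 4: stack=$ <A> w <N>  input=r w $  — expand <N> → r
step 5: stack=$ <A> w r  input=r w $  — match r
Stack after step 5: $ <A> w (top = w).

w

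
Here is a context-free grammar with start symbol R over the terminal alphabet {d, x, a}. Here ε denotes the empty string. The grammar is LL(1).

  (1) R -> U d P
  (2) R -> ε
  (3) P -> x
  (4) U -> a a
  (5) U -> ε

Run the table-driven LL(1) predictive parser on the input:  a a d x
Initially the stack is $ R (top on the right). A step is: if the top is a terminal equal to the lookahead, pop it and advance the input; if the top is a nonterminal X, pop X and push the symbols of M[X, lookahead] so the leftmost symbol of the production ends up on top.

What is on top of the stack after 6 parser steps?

     Stack      Input      Action
  1  $ R        a a d x $  expand R -> U d P
  2  $ P d U    a a d x $  expand U -> a a
  3  $ P d a a  a a d x $  match a
  4  $ P d a    a d x $    match a
  5  $ P d      d x $      match d
  6  $ P        x $        expand P -> x
Stack after step 6: $ x (top = x).

x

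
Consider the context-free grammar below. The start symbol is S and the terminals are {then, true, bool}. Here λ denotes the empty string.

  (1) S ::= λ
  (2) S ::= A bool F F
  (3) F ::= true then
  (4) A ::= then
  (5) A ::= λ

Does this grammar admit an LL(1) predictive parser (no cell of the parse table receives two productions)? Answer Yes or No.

FIRST(S) = {λ, bool, then}
FIRST(F) = {true}
FIRST(A) = {λ, then}
FOLLOW(S) = {$}
FOLLOW(F) = {$, true}
FOLLOW(A) = {bool}
Each cell of M receives at most one production.

Yes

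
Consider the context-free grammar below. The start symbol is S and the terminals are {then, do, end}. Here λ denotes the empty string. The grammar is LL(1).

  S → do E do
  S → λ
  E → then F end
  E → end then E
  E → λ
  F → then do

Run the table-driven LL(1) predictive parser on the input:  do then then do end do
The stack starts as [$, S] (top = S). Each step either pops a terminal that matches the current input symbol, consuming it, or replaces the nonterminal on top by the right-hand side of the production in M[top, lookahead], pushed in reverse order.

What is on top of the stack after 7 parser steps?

end

step 1: stack=$ S  input=do then then do end do $  — expand S → do E do
step 2: stack=$ do E do  input=do then then do end do $  — match do
step 3: stack=$ do E  input=then then do end do $  — expand E → then F end
step 4: stack=$ do end F then  input=then then do end do $  — match then
step 5: stack=$ do end F  input=then do end do $  — expand F → then do
step 6: stack=$ do end do then  input=then do end do $  — match then
step 7: stack=$ do end do  input=do end do $  — match do
Stack after step 7: $ do end (top = end).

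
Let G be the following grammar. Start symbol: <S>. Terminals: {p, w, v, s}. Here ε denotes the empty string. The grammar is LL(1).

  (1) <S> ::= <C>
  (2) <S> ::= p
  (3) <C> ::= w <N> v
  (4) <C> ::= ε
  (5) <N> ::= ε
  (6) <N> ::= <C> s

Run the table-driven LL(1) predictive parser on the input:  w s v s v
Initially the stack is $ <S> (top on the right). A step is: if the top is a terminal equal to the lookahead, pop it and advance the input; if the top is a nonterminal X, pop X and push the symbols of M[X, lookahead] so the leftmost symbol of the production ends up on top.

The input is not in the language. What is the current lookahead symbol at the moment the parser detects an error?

     Stack      Input        Action
  1  $ <S>      w s v s v $  expand <S> ::= <C>
  2  $ <C>      w s v s v $  expand <C> ::= w <N> v
  3  $ v <N> w  w s v s v $  match w
  4  $ v <N>    s v s v $    expand <N> ::= <C> s
  5  $ v s <C>  s v s v $    expand <C> ::= ε
  6  $ v s      s v s v $    match s
  7  $ v        v s v $      match v
  8  $          s v $        error: stack empty but input remains

s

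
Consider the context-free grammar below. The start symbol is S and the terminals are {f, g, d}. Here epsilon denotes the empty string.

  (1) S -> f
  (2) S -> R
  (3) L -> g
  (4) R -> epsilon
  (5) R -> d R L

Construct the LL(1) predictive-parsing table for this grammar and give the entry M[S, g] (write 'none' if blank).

none

FIRST(L): from L->g we get {g}. So FIRST(L) = {g}.
FIRST(R): from R->epsilon we get {epsilon}; from R->d R L we get {d}. So FIRST(R) = {epsilon, d}.
FIRST(S): from S->f we get {f}; from S->R we get {epsilon, d}. So FIRST(S) = {epsilon, d, f}.
FOLLOW(S) includes $ since S is the start symbol.
FOLLOW(S): S appears on no right-hand side. Thus FOLLOW(S) = {$}.
For S -> f: FIRST(f) = {f}, so it goes in M[S, t] for t ∈ {f}.
For S -> R: FIRST(R) = {epsilon, d}, so it goes in M[S, t] for t ∈ {d}; since epsilon ∈ FIRST, also for every t ∈ FOLLOW(S) = {$}.
None of these place a production in M[S, g].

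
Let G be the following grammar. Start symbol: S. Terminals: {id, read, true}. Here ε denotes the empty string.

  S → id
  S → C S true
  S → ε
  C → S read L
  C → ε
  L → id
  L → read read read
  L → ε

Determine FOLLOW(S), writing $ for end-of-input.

{$, read, true}

FIRST(L): from L→id we get {id}; from L→read read read we get {read}; from L→ε we get {ε}. So FIRST(L) = {ε, id, read}.
FIRST(S): from S→id we get {id}; from S→C S true we get {id, read, true}; from S→ε we get {ε}. So FIRST(S) = {ε, id, read, true}.
FIRST(C): from C→S read L we get {id, read, true}; from C→ε we get {ε}. So FIRST(C) = {ε, id, read, true}.
FOLLOW(S) includes $ since S is the start symbol.
FOLLOW(S): in S→C S true, S is followed by true with FIRST {true}; in C→S read L, S is followed by read L with FIRST {read}. Thus FOLLOW(S) = {$, read, true}.
FOLLOW(C): in S→C S true, C is followed by S true with FIRST {id, read, true}. Thus FOLLOW(C) = {id, read, true}.
FOLLOW(L): in C→S read L, the suffix after L is empty, so FOLLOW(L) ⊇ FOLLOW(C) = {id, read, true}. Thus FOLLOW(L) = {id, read, true}.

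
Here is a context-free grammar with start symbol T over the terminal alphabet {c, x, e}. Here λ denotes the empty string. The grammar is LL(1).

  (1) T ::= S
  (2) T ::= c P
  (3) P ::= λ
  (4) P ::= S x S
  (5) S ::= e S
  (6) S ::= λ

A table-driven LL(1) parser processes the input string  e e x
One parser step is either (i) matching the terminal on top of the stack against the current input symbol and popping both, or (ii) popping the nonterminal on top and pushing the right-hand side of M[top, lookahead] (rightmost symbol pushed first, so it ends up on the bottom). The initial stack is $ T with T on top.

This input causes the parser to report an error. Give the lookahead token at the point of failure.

     Stack  Input    Action
  1  $ T    e e x $  expand T ::= S
  2  $ S    e e x $  expand S ::= e S
  3  $ S e  e e x $  match e
  4  $ S    e x $    expand S ::= e S
  5  $ S e  e x $    match e
  6  $ S    x $      expand S ::= λ
  7  $      x $      error: stack empty but input remains

x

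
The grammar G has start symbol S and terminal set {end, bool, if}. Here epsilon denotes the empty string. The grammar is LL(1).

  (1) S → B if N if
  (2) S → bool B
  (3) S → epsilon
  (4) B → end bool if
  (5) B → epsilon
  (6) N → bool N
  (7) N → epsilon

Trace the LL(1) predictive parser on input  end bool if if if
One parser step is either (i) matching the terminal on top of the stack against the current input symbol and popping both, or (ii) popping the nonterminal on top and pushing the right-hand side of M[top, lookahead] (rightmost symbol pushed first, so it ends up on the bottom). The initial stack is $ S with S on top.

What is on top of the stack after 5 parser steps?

     Stack                  Input                Action
  1  $ S                    end bool if if if $  expand S → B if N if
  2  $ if N if B            end bool if if if $  expand B → end bool if
  3  $ if N if if bool end  end bool if if if $  match end
  4  $ if N if if bool      bool if if if $      match bool
  5  $ if N if if           if if if $           match if
Stack after step 5: $ if N if (top = if).

if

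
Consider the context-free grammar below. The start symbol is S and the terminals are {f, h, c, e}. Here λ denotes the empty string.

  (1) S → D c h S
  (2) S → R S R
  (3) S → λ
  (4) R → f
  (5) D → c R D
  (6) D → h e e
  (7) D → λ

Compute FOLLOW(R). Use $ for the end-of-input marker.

{$, c, f, h}

FIRST(R) = {f}
FIRST(D) = {λ, c, h}
FIRST(S) = {λ, c, f, h}  (via D c h S, R S R)
FOLLOW(S) includes $ since S is the start symbol.
FOLLOW(S): in S→D c h S, the suffix after S is empty (adds nothing new); in S→R S R, S is followed by R with FIRST {f}. Thus FOLLOW(S) = {$, f}.
FOLLOW(D): in S→D c h S, D is followed by c h S with FIRST {c}; in D→c R D, the suffix after D is empty (adds nothing new). Thus FOLLOW(D) = {c}.
FOLLOW(R): in S→R S R (occurrence 1), R is followed by S R with FIRST {c, f, h}; in S→R S R (occurrence 2), the suffix after R is empty, so FOLLOW(R) ⊇ FOLLOW(S) = {$, f}; in D→c R D, R is followed by D with FIRST {λ, c, h}; in D→c R D, the suffix after R is nullable, so FOLLOW(R) ⊇ FOLLOW(D) = {c}. Thus FOLLOW(R) = {$, c, f, h}.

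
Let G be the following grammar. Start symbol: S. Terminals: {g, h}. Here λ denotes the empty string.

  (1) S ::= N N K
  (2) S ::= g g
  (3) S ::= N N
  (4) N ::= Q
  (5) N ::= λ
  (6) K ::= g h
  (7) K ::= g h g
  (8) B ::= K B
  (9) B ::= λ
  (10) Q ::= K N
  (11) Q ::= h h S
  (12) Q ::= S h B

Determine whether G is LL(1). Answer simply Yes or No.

No

FIRST(S) = {λ, g, h}
FIRST(N) = {λ, g, h}
FIRST(K) = {g}
FIRST(B) = {λ, g}
FIRST(Q) = {g, h}
FOLLOW(S) = {$, g, h}
FOLLOW(N) = {$, g, h}
FOLLOW(K) = {$, g, h}
FOLLOW(B) = {$, g, h}
FOLLOW(Q) = {$, g, h}
Cell M[B, g] receives both B ::= K B and B ::= λ — the grammar is not LL(1).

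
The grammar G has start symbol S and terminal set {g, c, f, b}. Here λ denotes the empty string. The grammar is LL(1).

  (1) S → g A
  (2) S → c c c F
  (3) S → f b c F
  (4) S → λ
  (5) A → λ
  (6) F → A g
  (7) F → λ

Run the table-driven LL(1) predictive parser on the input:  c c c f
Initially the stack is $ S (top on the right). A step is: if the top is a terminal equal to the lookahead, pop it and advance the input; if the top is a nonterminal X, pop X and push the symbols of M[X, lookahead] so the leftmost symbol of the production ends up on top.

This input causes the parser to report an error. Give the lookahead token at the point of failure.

f

step 1: stack=$ S  input=c c c f $  — expand S → c c c F
step 2: stack=$ F c c c  input=c c c f $  — match c
step 3: stack=$ F c c  input=c c f $  — match c
step 4: stack=$ F c  input=c f $  — match c
step 5: stack=$ F  input=f $  — error: M[F, f] is empty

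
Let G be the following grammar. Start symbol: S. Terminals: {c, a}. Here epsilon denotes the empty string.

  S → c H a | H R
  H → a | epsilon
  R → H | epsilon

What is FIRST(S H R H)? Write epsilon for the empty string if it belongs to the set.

{epsilon, a, c}

FIRST(H): from H→a we get {a}; from H→epsilon we get {epsilon}. So FIRST(H) = {epsilon, a}.
FIRST(R): from R→H we get {epsilon, a}; from R→epsilon we get {epsilon}. So FIRST(R) = {epsilon, a}.
FIRST(S): from S→c H a we get {c}; from S→H R we get {epsilon, a}. So FIRST(S) = {epsilon, a, c}.
FIRST(S H R H): take FIRST of each symbol in turn, carrying on past any symbol whose FIRST contains epsilon; result {epsilon, a, c}.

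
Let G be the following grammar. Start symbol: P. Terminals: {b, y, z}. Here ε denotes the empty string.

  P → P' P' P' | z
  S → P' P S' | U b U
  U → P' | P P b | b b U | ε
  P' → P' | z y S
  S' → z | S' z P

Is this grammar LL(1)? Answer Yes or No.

FIRST(P) = {z}
FIRST(S) = {b, z}
FIRST(U) = {ε, b, z}
FIRST(P') = {z}
FIRST(S') = {z}
FOLLOW(P) = {$, b, z}
FOLLOW(S) = {$, b, z}
FOLLOW(U) = {$, b, z}
FOLLOW(P') = {$, b, z}
FOLLOW(S') = {$, b, z}
Cell M[P, z] receives both P → P' P' P' and P → z — the grammar is not LL(1).

No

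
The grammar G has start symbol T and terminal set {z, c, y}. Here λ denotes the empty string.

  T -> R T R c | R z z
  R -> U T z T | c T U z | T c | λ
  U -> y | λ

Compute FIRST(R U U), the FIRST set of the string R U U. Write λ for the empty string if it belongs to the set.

FIRST(U): from U->y we get {y}; from U->λ we get {λ}. So FIRST(U) = {λ, y}.
FIRST(T): from T->R T R c we get {c, y, z}; from T->R z z we get {c, y, z}. So FIRST(T) = {c, y, z}.
FIRST(R): from R->U T z T we get {c, y, z}; from R->c T U z we get {c}; from R->T c we get {c, y, z}; from R->λ we get {λ}. So FIRST(R) = {λ, c, y, z}.
FIRST(R U U): take FIRST of each symbol in turn, carrying on past any symbol whose FIRST contains λ; result {λ, c, y, z}.

{λ, c, y, z}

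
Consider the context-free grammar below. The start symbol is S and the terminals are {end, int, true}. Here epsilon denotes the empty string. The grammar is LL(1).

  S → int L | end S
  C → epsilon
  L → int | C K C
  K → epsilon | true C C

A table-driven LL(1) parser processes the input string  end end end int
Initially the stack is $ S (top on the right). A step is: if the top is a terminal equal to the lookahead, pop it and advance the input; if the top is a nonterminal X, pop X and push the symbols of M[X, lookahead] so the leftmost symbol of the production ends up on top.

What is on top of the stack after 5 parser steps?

end

step 1: stack=$ S  input=end end end int $  — expand S → end S
step 2: stack=$ S end  input=end end end int $  — match end
step 3: stack=$ S  input=end end int $  — expand S → end S
step 4: stack=$ S end  input=end end int $  — match end
step 5: stack=$ S  input=end int $  — expand S → end S
Stack after step 5: $ S end (top = end).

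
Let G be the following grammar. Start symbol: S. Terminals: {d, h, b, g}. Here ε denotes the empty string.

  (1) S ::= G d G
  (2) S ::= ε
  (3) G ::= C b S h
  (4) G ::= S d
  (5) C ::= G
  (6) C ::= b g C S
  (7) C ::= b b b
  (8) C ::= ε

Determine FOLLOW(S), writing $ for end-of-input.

{$, b, d, h}

FIRST(S): from S::=G d G we get {b, d}; from S::=ε we get {ε}. So FIRST(S) = {ε, b, d}.
FIRST(G): from G::=C b S h we get {b, d}; from G::=S d we get {b, d}. So FIRST(G) = {b, d}.
FIRST(C): from C::=G we get {b, d}; from C::=b g C S we get {b}; from C::=b b b we get {b}; from C::=ε we get {ε}. So FIRST(C) = {ε, b, d}.
FOLLOW(S) includes $ since S is the start symbol.
FOLLOW(C): in G::=C b S h, C is followed by b S h with FIRST {b}; in C::=b g C S, C is followed by S with FIRST {ε, b, d}; in C::=b g C S, the suffix after C is nullable (adds nothing new). Thus FOLLOW(C) = {b, d}.
FOLLOW(S): in G::=C b S h, S is followed by h with FIRST {h}; in G::=S d, S is followed by d with FIRST {d}; in C::=b g C S, the suffix after S is empty, so FOLLOW(S) ⊇ FOLLOW(C) = {b, d}. Thus FOLLOW(S) = {$, b, d, h}.
FOLLOW(G): in S::=G d G (occurrence 1), G is followed by d G with FIRST {d}; in S::=G d G (occurrence 2), the suffix after G is empty, so FOLLOW(G) ⊇ FOLLOW(S) = {$, b, d, h}; in C::=G, the suffix after G is empty, so FOLLOW(G) ⊇ FOLLOW(C) = {b, d}. Thus FOLLOW(G) = {$, b, d, h}.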